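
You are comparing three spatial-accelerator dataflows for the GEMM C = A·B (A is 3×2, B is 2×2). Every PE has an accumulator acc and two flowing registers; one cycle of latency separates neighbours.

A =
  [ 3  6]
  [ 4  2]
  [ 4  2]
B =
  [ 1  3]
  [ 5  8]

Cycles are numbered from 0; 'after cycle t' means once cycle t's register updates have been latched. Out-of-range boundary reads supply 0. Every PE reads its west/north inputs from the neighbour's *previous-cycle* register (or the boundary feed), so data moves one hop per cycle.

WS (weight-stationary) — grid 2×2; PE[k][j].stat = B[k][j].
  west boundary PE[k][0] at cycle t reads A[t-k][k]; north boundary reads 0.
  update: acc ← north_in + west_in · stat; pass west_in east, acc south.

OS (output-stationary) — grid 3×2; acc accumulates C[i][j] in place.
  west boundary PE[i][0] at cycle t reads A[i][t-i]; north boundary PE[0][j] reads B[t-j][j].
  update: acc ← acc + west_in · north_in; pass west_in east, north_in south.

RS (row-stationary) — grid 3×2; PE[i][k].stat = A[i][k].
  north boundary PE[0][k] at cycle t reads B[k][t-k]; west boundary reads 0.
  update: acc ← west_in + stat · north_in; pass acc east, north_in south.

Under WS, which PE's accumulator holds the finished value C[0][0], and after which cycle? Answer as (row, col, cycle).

(row, col, cycle) = (1, 0, 1)

WS — PE[1][0] is where C[0][0] collects:
  t=0 PE[1][0]: acc=0 h=0 v=0
  t=1 PE[1][0]: acc=33 h=6 v=33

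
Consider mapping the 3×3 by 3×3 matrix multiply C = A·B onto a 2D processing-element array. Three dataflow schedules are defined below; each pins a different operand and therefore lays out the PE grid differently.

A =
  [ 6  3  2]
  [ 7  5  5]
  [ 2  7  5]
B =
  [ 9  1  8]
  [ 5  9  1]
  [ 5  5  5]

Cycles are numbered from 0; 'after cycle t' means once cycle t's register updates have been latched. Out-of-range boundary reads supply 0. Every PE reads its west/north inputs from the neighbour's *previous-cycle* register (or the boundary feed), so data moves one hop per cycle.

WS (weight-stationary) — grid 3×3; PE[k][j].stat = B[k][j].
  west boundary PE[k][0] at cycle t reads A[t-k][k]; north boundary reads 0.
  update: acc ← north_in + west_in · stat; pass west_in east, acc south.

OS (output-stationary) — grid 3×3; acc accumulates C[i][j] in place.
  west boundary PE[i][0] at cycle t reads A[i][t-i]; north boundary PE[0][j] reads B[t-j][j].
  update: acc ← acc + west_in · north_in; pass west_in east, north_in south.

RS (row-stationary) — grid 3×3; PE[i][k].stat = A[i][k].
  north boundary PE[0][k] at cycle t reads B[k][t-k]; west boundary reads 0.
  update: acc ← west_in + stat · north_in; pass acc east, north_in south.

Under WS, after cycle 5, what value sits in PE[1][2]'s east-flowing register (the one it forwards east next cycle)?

register = 7

Tracing WS — 3×3 array, target PE[1][2]:
  cycle 0: PE[0][2] → acc 0, east 0, south 0
  cycle 0: PE[1][1] → acc 0, east 0, south 0
  cycle 0: PE[1][2] → acc 0, east 0, south 0
  cycle 1: PE[0][2] → acc 0, east 0, south 0
  cycle 1: PE[1][1] → acc 0, east 0, south 0
  cycle 1: PE[1][2] → acc 0, east 0, south 0
  cycle 2: PE[0][2] → acc 48, east 6, south 48
  cycle 2: PE[1][1] → acc 33, east 3, south 33
  cycle 2: PE[1][2] → acc 0, east 0, south 0
  cycle 3: PE[0][2] → acc 56, east 7, south 56
  cycle 3: PE[1][1] → acc 52, east 5, south 52
  cycle 3: PE[1][2] → acc 51, east 3, south 51
  cycle 4: PE[0][2] → acc 16, east 2, south 16
  cycle 4: PE[1][1] → acc 65, east 7, south 65
  cycle 4: PE[1][2] → acc 61, east 5, south 61
  cycle 5: PE[0][2] → acc 0, east 0, south 0
  cycle 5: PE[1][1] → acc 0, east 0, south 0
  cycle 5: PE[1][2] → acc 23, east 7, south 23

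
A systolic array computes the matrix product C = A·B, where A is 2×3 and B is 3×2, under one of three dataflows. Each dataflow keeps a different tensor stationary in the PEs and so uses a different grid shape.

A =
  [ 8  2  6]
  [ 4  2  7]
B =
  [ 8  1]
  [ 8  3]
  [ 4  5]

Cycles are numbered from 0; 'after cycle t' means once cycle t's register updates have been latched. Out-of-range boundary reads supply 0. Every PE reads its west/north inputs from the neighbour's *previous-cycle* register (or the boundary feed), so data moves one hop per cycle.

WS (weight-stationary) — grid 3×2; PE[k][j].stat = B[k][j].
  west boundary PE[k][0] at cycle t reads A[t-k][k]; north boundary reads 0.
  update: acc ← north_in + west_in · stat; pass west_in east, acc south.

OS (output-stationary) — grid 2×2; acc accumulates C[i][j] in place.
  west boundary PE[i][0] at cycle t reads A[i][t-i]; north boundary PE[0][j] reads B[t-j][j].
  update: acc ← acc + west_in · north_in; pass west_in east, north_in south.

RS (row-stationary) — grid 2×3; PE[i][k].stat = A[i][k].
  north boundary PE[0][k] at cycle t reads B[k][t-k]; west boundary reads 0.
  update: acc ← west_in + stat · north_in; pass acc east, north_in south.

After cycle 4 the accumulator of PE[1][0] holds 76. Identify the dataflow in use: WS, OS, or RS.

Under WS (3×2), PE[1][0]:
  @0  [1,0]  acc 0  |  →0  ↓0
  @1  [1,0]  acc 80  |  →2  ↓80
  @2  [1,0]  acc 48  |  →2  ↓48
  @3  [1,0]  acc 0  |  →0  ↓0
  @4  [1,0]  acc 0  |  →0  ↓0
Under OS (2×2), PE[1][0]:
  @0  [1,0]  acc 0  |  →0  ↓0
  @1  [1,0]  acc 32  |  →4  ↓8
  @2  [1,0]  acc 48  |  →2  ↓8
  @3  [1,0]  acc 76  |  →7  ↓4
  @4  [1,0]  acc 76  |  →0  ↓0
Under RS (2×3), PE[1][0]:
  @0  [1,0]  acc 0  |  →0  ↓0
  @1  [1,0]  acc 32  |  →32  ↓8
  @2  [1,0]  acc 4  |  →4  ↓1
  @3  [1,0]  acc 0  |  →0  ↓0
  @4  [1,0]  acc 0  |  →0  ↓0

dataflow = OS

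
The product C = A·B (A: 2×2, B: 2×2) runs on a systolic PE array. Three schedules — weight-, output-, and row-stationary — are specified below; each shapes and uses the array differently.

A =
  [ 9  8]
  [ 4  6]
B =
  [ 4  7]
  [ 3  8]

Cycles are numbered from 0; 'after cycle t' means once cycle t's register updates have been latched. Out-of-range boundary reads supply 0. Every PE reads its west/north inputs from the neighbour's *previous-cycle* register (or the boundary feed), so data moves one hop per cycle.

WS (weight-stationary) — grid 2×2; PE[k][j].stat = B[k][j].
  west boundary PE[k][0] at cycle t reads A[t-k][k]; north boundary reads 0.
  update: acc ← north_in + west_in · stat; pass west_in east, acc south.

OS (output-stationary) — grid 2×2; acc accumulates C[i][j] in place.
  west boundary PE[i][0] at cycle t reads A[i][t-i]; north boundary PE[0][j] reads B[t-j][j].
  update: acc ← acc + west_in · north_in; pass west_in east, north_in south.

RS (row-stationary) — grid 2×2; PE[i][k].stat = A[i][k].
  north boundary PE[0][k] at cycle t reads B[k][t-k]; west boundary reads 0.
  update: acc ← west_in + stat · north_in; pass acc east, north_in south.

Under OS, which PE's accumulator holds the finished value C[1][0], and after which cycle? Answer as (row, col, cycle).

(row, col, cycle) = (1, 0, 2)

OS: C[1][0] accumulates in PE[1][0]:
  cycle 0: PE[1][0] → acc 0, east 0, south 0
  cycle 1: PE[1][0] → acc 16, east 4, south 4
  cycle 2: PE[1][0] → acc 34, east 6, south 3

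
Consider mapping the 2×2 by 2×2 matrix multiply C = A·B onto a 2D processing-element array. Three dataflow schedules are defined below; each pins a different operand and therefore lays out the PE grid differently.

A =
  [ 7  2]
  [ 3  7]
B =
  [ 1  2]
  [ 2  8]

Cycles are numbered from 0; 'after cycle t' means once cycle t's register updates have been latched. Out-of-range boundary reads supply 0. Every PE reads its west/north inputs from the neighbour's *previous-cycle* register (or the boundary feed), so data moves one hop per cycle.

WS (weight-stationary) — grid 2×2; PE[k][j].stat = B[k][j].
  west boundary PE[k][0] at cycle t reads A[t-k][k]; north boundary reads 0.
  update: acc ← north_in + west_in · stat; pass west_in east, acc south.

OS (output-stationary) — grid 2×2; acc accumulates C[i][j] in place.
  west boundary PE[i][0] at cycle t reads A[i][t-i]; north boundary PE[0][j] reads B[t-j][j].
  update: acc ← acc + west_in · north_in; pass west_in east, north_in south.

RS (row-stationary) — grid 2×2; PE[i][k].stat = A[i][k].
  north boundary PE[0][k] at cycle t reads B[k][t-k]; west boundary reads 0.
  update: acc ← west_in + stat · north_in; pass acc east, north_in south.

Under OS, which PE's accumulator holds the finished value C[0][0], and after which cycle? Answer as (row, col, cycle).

(row, col, cycle) = (0, 0, 1)

OS: C[0][0] accumulates in PE[0][0]:
  c0 r0c0: 7 / 7 / 1
  c1 r0c0: 11 / 2 / 2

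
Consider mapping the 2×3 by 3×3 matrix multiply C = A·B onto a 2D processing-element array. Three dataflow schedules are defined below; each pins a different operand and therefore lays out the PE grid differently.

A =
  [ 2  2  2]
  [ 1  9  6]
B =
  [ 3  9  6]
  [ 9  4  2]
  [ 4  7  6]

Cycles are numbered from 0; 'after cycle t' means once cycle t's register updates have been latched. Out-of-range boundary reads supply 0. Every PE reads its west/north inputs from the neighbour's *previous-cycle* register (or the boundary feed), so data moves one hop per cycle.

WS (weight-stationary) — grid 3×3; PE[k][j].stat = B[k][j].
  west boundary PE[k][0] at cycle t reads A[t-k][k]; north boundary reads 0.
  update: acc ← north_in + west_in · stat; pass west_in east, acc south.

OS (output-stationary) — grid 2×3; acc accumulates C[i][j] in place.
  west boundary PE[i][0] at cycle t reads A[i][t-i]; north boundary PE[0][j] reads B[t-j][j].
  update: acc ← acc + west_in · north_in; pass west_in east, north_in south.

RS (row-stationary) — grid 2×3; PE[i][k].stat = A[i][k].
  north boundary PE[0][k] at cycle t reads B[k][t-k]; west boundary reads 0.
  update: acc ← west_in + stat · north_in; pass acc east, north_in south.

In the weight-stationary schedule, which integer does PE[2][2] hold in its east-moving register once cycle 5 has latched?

Tracing WS — 3×3 array, target PE[2][2]:
  t=0 PE[1][2]: acc=0 h=0 v=0
  t=0 PE[2][1]: acc=0 h=0 v=0
  t=0 PE[2][2]: acc=0 h=0 v=0
  t=1 PE[1][2]: acc=0 h=0 v=0
  t=1 PE[2][1]: acc=0 h=0 v=0
  t=1 PE[2][2]: acc=0 h=0 v=0
  t=2 PE[1][2]: acc=0 h=0 v=0
  t=2 PE[2][1]: acc=0 h=0 v=0
  t=2 PE[2][2]: acc=0 h=0 v=0
  t=3 PE[1][2]: acc=16 h=2 v=16
  t=3 PE[2][1]: acc=40 h=2 v=40
  t=3 PE[2][2]: acc=0 h=0 v=0
  t=4 PE[1][2]: acc=24 h=9 v=24
  t=4 PE[2][1]: acc=87 h=6 v=87
  t=4 PE[2][2]: acc=28 h=2 v=28
  t=5 PE[1][2]: acc=0 h=0 v=0
  t=5 PE[2][1]: acc=0 h=0 v=0
  t=5 PE[2][2]: acc=60 h=6 v=60

register = 6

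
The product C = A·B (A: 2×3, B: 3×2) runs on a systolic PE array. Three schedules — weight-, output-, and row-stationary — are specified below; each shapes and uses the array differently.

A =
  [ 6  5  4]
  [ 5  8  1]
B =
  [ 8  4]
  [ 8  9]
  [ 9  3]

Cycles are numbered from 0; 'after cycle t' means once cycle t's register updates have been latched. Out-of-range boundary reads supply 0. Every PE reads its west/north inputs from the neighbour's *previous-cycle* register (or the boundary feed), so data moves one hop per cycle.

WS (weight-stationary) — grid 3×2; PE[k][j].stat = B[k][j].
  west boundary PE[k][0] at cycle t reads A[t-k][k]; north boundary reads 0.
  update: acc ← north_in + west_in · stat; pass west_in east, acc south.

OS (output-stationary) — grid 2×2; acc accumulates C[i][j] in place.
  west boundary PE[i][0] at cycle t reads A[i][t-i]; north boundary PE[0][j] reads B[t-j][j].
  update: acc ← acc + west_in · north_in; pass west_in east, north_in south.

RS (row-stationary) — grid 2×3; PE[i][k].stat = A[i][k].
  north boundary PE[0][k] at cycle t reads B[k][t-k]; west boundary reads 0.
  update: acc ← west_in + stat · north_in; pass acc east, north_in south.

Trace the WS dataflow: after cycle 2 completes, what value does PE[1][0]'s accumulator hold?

WS (3×2). Following PE[1][0] plus its west/north inputs:
  after 0 — PE[0][0] acc=48, pass-E 6, pass-S 48
  after 0 — PE[1][0] acc=0, pass-E 0, pass-S 0
  after 1 — PE[0][0] acc=40, pass-E 5, pass-S 40
  after 1 — PE[1][0] acc=88, pass-E 5, pass-S 88
  after 2 — PE[0][0] acc=0, pass-E 0, pass-S 0
  after 2 — PE[1][0] acc=104, pass-E 8, pass-S 104

PE[1][0].acc = 104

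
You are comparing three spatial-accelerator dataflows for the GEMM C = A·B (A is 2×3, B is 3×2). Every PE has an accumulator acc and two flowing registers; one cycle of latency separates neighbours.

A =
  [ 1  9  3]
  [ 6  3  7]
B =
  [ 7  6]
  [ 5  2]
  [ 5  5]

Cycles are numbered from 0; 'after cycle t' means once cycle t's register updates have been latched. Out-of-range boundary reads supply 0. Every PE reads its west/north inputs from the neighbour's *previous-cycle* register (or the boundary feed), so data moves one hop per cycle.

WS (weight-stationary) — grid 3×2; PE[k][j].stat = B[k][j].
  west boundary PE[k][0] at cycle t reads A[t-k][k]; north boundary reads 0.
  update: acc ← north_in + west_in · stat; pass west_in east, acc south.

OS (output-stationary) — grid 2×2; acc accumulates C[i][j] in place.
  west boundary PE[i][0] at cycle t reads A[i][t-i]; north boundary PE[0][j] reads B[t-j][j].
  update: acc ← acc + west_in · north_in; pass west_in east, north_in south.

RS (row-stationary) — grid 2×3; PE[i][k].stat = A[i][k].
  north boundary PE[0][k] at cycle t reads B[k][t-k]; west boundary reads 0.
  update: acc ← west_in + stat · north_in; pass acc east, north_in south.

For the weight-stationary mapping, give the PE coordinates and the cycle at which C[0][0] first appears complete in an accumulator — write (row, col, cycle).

(row, col, cycle) = (2, 0, 2)

Under WS, C[0][0] lands at PE[2][0]:
  0: (2,0).acc=0  regs=<0,0>
  1: (2,0).acc=0  regs=<0,0>
  2: (2,0).acc=67  regs=<3,67>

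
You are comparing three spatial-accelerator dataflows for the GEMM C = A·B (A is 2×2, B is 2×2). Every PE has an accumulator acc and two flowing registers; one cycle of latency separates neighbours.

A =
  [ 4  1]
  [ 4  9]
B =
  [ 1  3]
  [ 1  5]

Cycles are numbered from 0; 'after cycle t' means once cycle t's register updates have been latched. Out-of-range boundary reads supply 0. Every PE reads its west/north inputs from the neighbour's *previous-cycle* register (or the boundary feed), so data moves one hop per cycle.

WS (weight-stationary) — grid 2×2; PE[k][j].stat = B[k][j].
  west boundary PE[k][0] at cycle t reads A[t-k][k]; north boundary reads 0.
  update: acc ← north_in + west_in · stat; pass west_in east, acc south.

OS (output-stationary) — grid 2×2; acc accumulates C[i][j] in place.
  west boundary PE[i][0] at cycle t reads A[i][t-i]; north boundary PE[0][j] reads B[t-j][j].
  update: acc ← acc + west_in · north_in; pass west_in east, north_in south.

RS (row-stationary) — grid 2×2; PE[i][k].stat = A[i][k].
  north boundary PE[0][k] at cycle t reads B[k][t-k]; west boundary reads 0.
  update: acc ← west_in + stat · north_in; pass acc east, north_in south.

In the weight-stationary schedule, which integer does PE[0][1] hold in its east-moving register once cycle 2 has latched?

WS on a 2×2 grid — tracing PE[0][1] and its feeders:
  [0] (0,0) acc=4 (h:4 v:4)
  [0] (0,1) acc=0 (h:0 v:0)
  [1] (0,0) acc=4 (h:4 v:4)
  [1] (0,1) acc=12 (h:4 v:12)
  [2] (0,0) acc=0 (h:0 v:0)
  [2] (0,1) acc=12 (h:4 v:12)

register = 4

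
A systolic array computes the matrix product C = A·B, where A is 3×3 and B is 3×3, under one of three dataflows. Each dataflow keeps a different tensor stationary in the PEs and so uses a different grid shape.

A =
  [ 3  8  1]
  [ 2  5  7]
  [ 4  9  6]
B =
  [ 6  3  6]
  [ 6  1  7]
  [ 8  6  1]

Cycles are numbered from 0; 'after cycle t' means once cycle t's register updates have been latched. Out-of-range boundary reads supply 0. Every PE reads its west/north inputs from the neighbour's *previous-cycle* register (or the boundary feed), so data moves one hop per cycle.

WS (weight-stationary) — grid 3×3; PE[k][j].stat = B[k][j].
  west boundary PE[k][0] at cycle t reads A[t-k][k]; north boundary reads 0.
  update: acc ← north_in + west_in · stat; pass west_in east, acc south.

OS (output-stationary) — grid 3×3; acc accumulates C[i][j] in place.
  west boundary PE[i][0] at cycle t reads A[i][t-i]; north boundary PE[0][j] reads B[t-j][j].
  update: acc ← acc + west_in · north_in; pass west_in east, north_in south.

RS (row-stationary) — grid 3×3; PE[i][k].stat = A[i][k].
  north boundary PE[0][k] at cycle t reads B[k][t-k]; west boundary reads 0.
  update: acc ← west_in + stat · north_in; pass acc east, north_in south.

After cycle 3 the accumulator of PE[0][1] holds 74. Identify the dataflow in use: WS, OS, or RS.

dataflow = RS

— WS: 3×3; PE[0][1] trace:
  t=0 PE[0][1]: acc=0 h=0 v=0
  t=1 PE[0][1]: acc=9 h=3 v=9
  t=2 PE[0][1]: acc=6 h=2 v=6
  t=3 PE[0][1]: acc=12 h=4 v=12
— OS: 3×3; PE[0][1] trace:
  t=0 PE[0][1]: acc=0 h=0 v=0
  t=1 PE[0][1]: acc=9 h=3 v=3
  t=2 PE[0][1]: acc=17 h=8 v=1
  t=3 PE[0][1]: acc=23 h=1 v=6
— RS: 3×3; PE[0][1] trace:
  t=0 PE[0][1]: acc=0 h=0 v=0
  t=1 PE[0][1]: acc=66 h=66 v=6
  t=2 PE[0][1]: acc=17 h=17 v=1
  t=3 PE[0][1]: acc=74 h=74 v=7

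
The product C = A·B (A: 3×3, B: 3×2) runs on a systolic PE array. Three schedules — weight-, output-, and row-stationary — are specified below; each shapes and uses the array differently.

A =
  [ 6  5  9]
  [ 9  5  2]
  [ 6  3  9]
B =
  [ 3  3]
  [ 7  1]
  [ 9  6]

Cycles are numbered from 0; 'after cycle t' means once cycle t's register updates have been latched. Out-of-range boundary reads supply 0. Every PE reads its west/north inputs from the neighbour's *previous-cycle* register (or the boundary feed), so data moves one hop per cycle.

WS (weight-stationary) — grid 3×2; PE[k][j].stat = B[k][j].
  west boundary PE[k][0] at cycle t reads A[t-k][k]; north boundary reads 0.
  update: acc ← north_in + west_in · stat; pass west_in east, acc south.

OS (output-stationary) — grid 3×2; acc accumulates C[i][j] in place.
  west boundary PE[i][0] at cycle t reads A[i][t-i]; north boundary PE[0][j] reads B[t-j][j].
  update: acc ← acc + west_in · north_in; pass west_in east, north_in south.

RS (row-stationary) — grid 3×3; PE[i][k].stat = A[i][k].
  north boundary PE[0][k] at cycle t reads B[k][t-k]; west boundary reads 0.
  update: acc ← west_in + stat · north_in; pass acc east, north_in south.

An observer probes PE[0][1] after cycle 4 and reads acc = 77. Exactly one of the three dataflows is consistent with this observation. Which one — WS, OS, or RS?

WS [3×2] PE[0][1] across cycles:
  0: (0,1).acc=0  regs=<0,0>
  1: (0,1).acc=18  regs=<6,18>
  2: (0,1).acc=27  regs=<9,27>
  3: (0,1).acc=18  regs=<6,18>
  4: (0,1).acc=0  regs=<0,0>
OS [3×2] PE[0][1] across cycles:
  0: (0,1).acc=0  regs=<0,0>
  1: (0,1).acc=18  regs=<6,3>
  2: (0,1).acc=23  regs=<5,1>
  3: (0,1).acc=77  regs=<9,6>
  4: (0,1).acc=77  regs=<0,0>
RS [3×3] PE[0][1] across cycles:
  0: (0,1).acc=0  regs=<0,0>
  1: (0,1).acc=53  regs=<53,7>
  2: (0,1).acc=23  regs=<23,1>
  3: (0,1).acc=0  regs=<0,0>
  4: (0,1).acc=0  regs=<0,0>

dataflow = OS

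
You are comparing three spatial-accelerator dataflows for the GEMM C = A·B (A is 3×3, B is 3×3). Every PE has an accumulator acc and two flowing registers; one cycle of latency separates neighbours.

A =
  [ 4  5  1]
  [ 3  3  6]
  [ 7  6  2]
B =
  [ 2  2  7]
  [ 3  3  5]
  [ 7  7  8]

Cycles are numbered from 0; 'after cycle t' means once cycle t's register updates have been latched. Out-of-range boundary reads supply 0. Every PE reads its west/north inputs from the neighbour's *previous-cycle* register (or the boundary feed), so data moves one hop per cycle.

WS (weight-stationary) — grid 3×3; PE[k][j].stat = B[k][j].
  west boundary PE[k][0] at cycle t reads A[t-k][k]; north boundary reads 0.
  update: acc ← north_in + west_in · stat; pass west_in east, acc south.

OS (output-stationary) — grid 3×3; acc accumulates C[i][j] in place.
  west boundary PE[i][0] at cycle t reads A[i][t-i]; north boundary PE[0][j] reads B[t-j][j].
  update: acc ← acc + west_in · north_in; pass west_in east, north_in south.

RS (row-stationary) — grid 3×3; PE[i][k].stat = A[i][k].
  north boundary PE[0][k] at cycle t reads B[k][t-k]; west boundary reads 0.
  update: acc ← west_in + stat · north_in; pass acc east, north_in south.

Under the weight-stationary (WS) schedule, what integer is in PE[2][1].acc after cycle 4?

WS (3×3). Following PE[2][1] plus its west/north inputs:
  cycle 0: PE[1][1] → acc 0, east 0, south 0
  cycle 0: PE[2][0] → acc 0, east 0, south 0
  cycle 0: PE[2][1] → acc 0, east 0, south 0
  cycle 1: PE[1][1] → acc 0, east 0, south 0
  cycle 1: PE[2][0] → acc 0, east 0, south 0
  cycle 1: PE[2][1] → acc 0, east 0, south 0
  cycle 2: PE[1][1] → acc 23, east 5, south 23
  cycle 2: PE[2][0] → acc 30, east 1, south 30
  cycle 2: PE[2][1] → acc 0, east 0, south 0
  cycle 3: PE[1][1] → acc 15, east 3, south 15
  cycle 3: PE[2][0] → acc 57, east 6, south 57
  cycle 3: PE[2][1] → acc 30, east 1, south 30
  cycle 4: PE[1][1] → acc 32, east 6, south 32
  cycle 4: PE[2][0] → acc 46, east 2, south 46
  cycle 4: PE[2][1] → acc 57, east 6, south 57

PE[2][1].acc = 57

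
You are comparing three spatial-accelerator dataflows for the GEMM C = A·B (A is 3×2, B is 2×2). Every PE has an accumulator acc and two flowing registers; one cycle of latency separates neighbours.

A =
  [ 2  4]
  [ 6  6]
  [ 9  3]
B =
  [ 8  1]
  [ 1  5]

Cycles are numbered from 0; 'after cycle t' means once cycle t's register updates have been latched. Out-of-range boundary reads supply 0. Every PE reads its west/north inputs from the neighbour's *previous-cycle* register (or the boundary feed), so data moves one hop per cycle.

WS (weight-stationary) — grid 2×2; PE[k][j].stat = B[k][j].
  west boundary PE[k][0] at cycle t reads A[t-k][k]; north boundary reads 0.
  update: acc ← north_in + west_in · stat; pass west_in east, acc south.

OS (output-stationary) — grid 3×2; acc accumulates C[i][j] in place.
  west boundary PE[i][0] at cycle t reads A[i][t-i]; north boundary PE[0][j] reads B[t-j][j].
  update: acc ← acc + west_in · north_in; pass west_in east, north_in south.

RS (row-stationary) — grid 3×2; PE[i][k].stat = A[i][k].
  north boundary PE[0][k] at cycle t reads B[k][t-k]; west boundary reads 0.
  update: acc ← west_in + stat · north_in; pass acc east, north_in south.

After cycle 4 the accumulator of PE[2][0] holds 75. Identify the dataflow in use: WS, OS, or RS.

WS: PE[2][0] is outside its 2×2 grid.
— OS: 3×2; PE[2][0] trace:
  cycle 0: PE[2][0] → acc 0, east 0, south 0
  cycle 1: PE[2][0] → acc 0, east 0, south 0
  cycle 2: PE[2][0] → acc 72, east 9, south 8
  cycle 3: PE[2][0] → acc 75, east 3, south 1
  cycle 4: PE[2][0] → acc 75, east 0, south 0
— RS: 3×2; PE[2][0] trace:
  cycle 0: PE[2][0] → acc 0, east 0, south 0
  cycle 1: PE[2][0] → acc 0, east 0, south 0
  cycle 2: PE[2][0] → acc 72, east 72, south 8
  cycle 3: PE[2][0] → acc 9, east 9, south 1
  cycle 4: PE[2][0] → acc 0, east 0, south 0

dataflow = OS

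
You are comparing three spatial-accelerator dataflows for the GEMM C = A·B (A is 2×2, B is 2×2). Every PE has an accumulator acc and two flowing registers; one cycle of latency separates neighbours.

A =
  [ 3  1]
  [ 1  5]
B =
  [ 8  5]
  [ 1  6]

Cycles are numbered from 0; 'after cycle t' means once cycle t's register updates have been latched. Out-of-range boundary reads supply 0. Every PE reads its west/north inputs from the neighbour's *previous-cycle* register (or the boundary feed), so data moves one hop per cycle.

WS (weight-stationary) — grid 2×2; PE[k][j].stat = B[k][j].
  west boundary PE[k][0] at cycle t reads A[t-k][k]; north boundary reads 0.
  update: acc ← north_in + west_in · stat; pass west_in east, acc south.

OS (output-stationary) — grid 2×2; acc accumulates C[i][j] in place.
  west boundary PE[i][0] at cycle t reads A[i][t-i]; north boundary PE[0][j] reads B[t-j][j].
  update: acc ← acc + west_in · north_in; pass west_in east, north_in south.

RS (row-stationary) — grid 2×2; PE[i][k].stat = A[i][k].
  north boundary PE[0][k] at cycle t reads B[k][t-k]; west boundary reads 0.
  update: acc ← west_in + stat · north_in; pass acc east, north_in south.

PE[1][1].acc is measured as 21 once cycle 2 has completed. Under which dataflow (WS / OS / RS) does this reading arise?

dataflow = WS

WS (2×2 grid), PE[1][1]:
  step 0 · PE1,1: acc=0; fwd→0 fwd↓0
  step 1 · PE1,1: acc=0; fwd→0 fwd↓0
  step 2 · PE1,1: acc=21; fwd→1 fwd↓21
OS (2×2 grid), PE[1][1]:
  step 0 · PE1,1: acc=0; fwd→0 fwd↓0
  step 1 · PE1,1: acc=0; fwd→0 fwd↓0
  step 2 · PE1,1: acc=5; fwd→1 fwd↓5
RS (2×2 grid), PE[1][1]:
  step 0 · PE1,1: acc=0; fwd→0 fwd↓0
  step 1 · PE1,1: acc=0; fwd→0 fwd↓0
  step 2 · PE1,1: acc=13; fwd→13 fwd↓1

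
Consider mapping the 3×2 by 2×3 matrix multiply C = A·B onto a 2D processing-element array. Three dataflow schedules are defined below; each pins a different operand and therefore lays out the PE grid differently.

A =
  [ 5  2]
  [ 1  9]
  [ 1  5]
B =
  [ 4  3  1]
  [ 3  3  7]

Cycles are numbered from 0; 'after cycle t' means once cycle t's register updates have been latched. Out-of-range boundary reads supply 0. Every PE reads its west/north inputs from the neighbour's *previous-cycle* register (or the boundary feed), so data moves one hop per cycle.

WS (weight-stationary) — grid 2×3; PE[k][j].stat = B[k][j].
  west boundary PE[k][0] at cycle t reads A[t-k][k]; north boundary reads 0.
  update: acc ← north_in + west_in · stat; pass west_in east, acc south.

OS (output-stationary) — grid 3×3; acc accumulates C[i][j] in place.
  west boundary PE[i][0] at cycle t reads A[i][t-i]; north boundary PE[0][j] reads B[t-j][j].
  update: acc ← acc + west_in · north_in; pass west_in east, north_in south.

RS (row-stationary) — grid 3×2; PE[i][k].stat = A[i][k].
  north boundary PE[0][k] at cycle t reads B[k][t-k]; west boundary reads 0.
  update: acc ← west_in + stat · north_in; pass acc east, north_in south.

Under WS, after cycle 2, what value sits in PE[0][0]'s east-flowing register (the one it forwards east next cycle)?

register = 1

WS on a 2×3 grid — tracing PE[0][0] and its feeders:
  c0 r0c0: 20 / 5 / 20
  c1 r0c0: 4 / 1 / 4
  c2 r0c0: 4 / 1 / 4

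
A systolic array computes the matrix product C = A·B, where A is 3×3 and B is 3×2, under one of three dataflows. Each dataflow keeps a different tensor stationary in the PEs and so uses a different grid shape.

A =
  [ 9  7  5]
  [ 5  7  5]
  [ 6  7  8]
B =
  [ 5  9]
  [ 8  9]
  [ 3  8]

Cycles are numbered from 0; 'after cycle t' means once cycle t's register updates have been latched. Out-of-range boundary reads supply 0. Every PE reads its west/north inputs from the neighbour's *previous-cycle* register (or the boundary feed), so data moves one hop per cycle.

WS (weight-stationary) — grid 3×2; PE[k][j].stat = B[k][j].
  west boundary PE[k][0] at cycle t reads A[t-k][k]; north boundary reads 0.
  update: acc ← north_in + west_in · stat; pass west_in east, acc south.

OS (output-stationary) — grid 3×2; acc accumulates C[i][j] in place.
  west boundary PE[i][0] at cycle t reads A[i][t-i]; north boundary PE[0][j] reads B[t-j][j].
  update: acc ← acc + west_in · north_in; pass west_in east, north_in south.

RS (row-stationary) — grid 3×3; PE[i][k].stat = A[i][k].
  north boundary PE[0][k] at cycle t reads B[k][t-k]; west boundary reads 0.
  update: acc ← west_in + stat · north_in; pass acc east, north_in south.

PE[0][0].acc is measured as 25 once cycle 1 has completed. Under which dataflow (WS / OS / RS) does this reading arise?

WS (3×2 grid), PE[0][0]:
  0: (0,0).acc=45  regs=<9,45>
  1: (0,0).acc=25  regs=<5,25>
OS (3×2 grid), PE[0][0]:
  0: (0,0).acc=45  regs=<9,5>
  1: (0,0).acc=101  regs=<7,8>
RS (3×3 grid), PE[0][0]:
  0: (0,0).acc=45  regs=<45,5>
  1: (0,0).acc=81  regs=<81,9>

dataflow = WS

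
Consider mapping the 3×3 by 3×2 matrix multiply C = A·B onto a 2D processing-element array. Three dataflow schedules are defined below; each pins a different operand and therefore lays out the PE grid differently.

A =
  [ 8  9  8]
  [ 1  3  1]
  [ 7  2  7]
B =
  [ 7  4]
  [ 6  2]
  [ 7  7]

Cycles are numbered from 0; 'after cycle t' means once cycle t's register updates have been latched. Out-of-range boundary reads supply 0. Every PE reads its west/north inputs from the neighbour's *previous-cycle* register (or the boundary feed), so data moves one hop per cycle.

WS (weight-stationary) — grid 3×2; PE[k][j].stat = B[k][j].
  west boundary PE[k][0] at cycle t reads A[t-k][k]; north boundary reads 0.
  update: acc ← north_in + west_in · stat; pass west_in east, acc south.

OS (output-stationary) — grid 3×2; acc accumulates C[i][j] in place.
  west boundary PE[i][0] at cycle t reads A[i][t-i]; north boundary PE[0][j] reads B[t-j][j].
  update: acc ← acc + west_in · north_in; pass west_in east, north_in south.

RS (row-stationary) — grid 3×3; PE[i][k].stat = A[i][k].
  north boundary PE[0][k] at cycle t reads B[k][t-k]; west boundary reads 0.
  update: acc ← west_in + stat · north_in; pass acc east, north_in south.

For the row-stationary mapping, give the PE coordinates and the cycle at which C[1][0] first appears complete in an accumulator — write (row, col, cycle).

Under RS, C[1][0] lands at PE[1][2]:
  @0  [1,2]  acc 0  |  →0  ↓0
  @1  [1,2]  acc 0  |  →0  ↓0
  @2  [1,2]  acc 0  |  →0  ↓0
  @3  [1,2]  acc 32  |  →32  ↓7

(row, col, cycle) = (1, 2, 3)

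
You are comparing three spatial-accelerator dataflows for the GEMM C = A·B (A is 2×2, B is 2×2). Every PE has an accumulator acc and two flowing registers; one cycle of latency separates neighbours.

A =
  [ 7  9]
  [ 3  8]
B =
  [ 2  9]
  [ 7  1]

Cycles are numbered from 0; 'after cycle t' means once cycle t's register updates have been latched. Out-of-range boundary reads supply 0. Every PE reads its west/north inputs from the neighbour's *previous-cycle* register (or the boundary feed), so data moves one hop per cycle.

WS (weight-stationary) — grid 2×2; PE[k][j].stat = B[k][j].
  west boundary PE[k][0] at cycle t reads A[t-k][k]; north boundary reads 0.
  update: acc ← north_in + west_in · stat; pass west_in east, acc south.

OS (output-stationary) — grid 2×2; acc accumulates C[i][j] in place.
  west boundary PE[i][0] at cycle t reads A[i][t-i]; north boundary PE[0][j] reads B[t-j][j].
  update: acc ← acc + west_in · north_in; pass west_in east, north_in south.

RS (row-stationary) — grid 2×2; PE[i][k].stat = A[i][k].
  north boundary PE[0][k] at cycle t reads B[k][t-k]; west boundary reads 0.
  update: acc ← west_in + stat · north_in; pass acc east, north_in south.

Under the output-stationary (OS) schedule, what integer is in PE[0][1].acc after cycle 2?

PE[0][1].acc = 72

OS on a 2×2 grid — tracing PE[0][1] and its feeders:
  @0  [0,0]  acc 14  |  →7  ↓2
  @0  [0,1]  acc 0  |  →0  ↓0
  @1  [0,0]  acc 77  |  →9  ↓7
  @1  [0,1]  acc 63  |  →7  ↓9
  @2  [0,0]  acc 77  |  →0  ↓0
  @2  [0,1]  acc 72  |  →9  ↓1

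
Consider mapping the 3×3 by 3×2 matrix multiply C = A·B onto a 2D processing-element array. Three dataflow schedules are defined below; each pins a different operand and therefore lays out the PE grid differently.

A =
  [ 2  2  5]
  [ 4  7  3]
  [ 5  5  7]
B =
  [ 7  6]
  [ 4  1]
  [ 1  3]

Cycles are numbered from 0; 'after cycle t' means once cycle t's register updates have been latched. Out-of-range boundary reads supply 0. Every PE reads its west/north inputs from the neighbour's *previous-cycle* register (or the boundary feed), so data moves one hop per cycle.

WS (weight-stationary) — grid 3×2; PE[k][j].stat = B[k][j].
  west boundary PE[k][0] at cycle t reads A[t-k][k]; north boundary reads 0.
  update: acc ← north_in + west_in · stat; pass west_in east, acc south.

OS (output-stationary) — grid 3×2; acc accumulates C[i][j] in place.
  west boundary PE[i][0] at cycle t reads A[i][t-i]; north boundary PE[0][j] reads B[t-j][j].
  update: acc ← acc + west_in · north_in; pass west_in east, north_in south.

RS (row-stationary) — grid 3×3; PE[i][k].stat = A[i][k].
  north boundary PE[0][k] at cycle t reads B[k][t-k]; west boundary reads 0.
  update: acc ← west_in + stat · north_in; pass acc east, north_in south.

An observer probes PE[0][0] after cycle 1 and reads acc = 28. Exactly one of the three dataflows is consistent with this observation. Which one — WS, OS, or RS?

— WS: 3×2; PE[0][0] trace:
  after 0 — PE[0][0] acc=14, pass-E 2, pass-S 14
  after 1 — PE[0][0] acc=28, pass-E 4, pass-S 28
— OS: 3×2; PE[0][0] trace:
  after 0 — PE[0][0] acc=14, pass-E 2, pass-S 7
  after 1 — PE[0][0] acc=22, pass-E 2, pass-S 4
— RS: 3×3; PE[0][0] trace:
  after 0 — PE[0][0] acc=14, pass-E 14, pass-S 7
  after 1 — PE[0][0] acc=12, pass-E 12, pass-S 6

dataflow = WS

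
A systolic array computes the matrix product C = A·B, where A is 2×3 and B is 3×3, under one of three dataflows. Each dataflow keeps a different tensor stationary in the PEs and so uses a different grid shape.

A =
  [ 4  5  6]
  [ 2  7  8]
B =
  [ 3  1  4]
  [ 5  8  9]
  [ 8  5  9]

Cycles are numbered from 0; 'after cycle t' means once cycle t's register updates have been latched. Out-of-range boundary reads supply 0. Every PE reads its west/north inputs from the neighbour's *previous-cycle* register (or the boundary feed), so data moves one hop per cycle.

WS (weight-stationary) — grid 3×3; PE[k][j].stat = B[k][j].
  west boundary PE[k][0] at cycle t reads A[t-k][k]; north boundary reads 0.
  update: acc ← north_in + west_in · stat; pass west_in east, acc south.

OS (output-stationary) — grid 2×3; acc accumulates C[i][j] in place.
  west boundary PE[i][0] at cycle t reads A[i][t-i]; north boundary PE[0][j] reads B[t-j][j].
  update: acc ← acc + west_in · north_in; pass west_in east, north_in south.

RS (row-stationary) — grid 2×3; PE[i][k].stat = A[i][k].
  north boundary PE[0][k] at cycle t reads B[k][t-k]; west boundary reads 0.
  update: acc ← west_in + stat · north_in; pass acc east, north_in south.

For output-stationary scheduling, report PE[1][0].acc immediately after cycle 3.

OS on a 2×3 grid — tracing PE[1][0] and its feeders:
  t=0 PE[0][0]: acc=12 h=4 v=3
  t=0 PE[1][0]: acc=0 h=0 v=0
  t=1 PE[0][0]: acc=37 h=5 v=5
  t=1 PE[1][0]: acc=6 h=2 v=3
  t=2 PE[0][0]: acc=85 h=6 v=8
  t=2 PE[1][0]: acc=41 h=7 v=5
  t=3 PE[0][0]: acc=85 h=0 v=0
  t=3 PE[1][0]: acc=105 h=8 v=8

PE[1][0].acc = 105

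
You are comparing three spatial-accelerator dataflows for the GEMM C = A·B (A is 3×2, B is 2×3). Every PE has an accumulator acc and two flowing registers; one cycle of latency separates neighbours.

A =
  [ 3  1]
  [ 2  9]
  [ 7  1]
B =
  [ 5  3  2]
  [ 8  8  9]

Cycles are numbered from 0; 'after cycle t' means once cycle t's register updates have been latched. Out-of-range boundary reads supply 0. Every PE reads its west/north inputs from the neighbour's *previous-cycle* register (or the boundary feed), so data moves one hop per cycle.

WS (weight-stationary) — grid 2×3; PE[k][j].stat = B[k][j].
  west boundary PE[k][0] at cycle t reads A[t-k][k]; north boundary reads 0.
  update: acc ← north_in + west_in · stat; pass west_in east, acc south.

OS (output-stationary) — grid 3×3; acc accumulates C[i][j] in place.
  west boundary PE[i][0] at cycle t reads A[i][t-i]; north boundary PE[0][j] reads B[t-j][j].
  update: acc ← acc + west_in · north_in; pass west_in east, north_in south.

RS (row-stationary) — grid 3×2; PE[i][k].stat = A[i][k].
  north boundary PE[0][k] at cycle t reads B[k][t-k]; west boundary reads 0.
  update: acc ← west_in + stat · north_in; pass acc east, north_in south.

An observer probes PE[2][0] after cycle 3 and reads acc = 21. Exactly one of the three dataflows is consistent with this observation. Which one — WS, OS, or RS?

dataflow = RS

— WS: 2×3 array has no PE[2][0].
— OS: 3×3; PE[2][0] trace:
  0: (2,0).acc=0  regs=<0,0>
  1: (2,0).acc=0  regs=<0,0>
  2: (2,0).acc=35  regs=<7,5>
  3: (2,0).acc=43  regs=<1,8>
— RS: 3×2; PE[2][0] trace:
  0: (2,0).acc=0  regs=<0,0>
  1: (2,0).acc=0  regs=<0,0>
  2: (2,0).acc=35  regs=<35,5>
  3: (2,0).acc=21  regs=<21,3>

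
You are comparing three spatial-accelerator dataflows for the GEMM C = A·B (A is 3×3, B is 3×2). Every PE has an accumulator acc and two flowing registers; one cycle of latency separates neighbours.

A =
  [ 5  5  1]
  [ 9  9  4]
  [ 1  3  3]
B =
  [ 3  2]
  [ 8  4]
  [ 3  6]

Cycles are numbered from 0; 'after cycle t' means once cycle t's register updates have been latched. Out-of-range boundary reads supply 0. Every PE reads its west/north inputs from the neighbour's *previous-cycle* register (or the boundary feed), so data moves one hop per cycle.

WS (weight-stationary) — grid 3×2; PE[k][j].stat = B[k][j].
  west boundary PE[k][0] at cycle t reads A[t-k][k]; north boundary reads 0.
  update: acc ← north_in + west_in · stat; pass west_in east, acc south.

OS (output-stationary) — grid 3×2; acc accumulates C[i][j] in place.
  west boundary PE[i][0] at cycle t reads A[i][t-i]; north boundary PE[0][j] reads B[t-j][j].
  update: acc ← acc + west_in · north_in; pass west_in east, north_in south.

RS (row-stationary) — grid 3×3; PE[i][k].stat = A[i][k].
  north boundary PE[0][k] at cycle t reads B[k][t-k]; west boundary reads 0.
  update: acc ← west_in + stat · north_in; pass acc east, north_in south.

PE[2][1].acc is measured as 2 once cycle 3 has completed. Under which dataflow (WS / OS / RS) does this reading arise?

dataflow = OS

WS [3×2] PE[2][1] across cycles:
  cycle 0: PE[2][1] → acc 0, east 0, south 0
  cycle 1: PE[2][1] → acc 0, east 0, south 0
  cycle 2: PE[2][1] → acc 0, east 0, south 0
  cycle 3: PE[2][1] → acc 36, east 1, south 36
OS [3×2] PE[2][1] across cycles:
  cycle 0: PE[2][1] → acc 0, east 0, south 0
  cycle 1: PE[2][1] → acc 0, east 0, south 0
  cycle 2: PE[2][1] → acc 0, east 0, south 0
  cycle 3: PE[2][1] → acc 2, east 1, south 2
RS [3×3] PE[2][1] across cycles:
  cycle 0: PE[2][1] → acc 0, east 0, south 0
  cycle 1: PE[2][1] → acc 0, east 0, south 0
  cycle 2: PE[2][1] → acc 0, east 0, south 0
  cycle 3: PE[2][1] → acc 27, east 27, south 8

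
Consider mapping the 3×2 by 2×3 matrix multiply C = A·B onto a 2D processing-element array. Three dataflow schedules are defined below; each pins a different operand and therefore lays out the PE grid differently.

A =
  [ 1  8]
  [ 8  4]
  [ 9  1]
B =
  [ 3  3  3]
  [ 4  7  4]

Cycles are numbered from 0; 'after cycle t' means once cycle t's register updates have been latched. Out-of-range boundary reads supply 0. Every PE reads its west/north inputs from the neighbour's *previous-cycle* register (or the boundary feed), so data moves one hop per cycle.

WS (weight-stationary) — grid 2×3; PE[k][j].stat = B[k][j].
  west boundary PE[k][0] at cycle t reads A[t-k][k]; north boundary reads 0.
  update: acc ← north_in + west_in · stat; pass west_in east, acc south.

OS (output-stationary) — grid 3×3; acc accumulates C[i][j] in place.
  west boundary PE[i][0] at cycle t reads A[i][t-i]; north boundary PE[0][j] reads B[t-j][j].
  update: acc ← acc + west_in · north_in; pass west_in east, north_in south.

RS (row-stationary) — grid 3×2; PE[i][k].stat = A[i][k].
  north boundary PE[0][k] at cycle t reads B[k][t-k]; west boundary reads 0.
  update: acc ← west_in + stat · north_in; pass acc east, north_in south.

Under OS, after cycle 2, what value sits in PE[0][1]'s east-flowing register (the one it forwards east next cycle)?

OS 3×3: PE[0][1] cycle-by-cycle (with neighbour feeds):
  step 0 · PE0,0: acc=3; fwd→1 fwd↓3
  step 0 · PE0,1: acc=0; fwd→0 fwd↓0
  step 1 · PE0,0: acc=35; fwd→8 fwd↓4
  step 1 · PE0,1: acc=3; fwd→1 fwd↓3
  step 2 · PE0,0: acc=35; fwd→0 fwd↓0
  step 2 · PE0,1: acc=59; fwd→8 fwd↓7

register = 8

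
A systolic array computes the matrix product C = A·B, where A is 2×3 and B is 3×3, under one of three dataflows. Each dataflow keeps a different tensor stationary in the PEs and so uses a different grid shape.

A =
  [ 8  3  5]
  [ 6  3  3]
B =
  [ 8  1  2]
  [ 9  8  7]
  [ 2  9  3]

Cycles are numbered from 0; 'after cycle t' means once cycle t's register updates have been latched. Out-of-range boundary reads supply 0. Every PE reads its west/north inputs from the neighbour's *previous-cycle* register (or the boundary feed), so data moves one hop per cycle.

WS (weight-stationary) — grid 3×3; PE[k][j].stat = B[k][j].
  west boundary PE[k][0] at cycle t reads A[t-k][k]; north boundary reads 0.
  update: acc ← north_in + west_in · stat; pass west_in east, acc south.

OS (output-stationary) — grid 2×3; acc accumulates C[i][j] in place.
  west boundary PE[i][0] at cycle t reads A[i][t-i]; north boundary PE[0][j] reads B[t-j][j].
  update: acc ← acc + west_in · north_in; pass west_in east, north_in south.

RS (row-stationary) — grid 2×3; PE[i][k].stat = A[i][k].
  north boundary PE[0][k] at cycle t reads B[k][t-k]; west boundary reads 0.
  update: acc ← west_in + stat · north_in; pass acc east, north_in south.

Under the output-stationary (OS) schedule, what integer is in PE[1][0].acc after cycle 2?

OS 2×3: PE[1][0] cycle-by-cycle (with neighbour feeds):
  after 0 — PE[0][0] acc=64, pass-E 8, pass-S 8
  after 0 — PE[1][0] acc=0, pass-E 0, pass-S 0
  after 1 — PE[0][0] acc=91, pass-E 3, pass-S 9
  after 1 — PE[1][0] acc=48, pass-E 6, pass-S 8
  after 2 — PE[0][0] acc=101, pass-E 5, pass-S 2
  after 2 — PE[1][0] acc=75, pass-E 3, pass-S 9

PE[1][0].acc = 75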